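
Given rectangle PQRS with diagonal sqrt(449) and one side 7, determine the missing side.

b = sqrt(d^2 - a^2) = sqrt(449 - 49) = sqrt(400) = 20

20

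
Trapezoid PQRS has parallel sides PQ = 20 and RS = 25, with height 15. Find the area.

A trapezoid's area equals the midsegment times the height.
The midsegment is (20 + 25) / 2 = 45/2.
Area = 45/2 * 15 = 675/2.

675/2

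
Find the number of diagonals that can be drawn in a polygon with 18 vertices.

The number of diagonals in an n-gon is n(n - 3)/2.
For n = 18: 18(18 - 3)/2 = 18 × 15 / 2 = 135.

135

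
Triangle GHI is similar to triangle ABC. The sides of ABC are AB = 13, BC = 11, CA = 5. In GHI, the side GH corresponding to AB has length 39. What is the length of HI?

Since the triangles are similar, the ratio of corresponding sides is constant.
Scale factor k = GH / AB = 39 / 13 = 3
HI = k * BC = 3 * 11 = 33

33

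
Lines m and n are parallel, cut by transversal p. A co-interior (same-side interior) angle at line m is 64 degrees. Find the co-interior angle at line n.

Co-interior angles (same-side interior) formed by parallel lines and a transversal are supplementary (sum to 180 degrees).
The given angle is 64 degrees.
The co-interior angle = 180 - 64 = 116 degrees.

116 degrees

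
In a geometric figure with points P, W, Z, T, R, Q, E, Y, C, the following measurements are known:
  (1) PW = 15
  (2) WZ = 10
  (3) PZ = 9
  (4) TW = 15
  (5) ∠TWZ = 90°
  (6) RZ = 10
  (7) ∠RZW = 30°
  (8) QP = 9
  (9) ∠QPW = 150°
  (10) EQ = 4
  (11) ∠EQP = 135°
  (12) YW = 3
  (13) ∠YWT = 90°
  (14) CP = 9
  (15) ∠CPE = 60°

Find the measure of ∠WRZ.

Step 1: By the law of cosines on triangle RZW: RW² = 10² + 10² − 2·10·10·cos(30°) = 26.79, so RW ≈ 5.18.
Step 2: By the inverse law of cosines on triangle WRZ: cos(∠WRZ) = (5.18² + 10² − 10²) / (2·5.18·10) = 26.79/103.53 = 0.2588, so ∠WRZ = 75°.

Therefore, the measure of angle ∠WRZ = 75°.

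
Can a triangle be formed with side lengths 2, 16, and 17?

Sort the sides: 2, 16, 17.
It suffices to check that the sum of the two smallest exceeds the largest:
2 + 16 = 18 > 17. ✓
Yes, a valid triangle can be formed.

Yes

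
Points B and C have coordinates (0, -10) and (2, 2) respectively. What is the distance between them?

The horizontal distance is |2 - 0| = 2 and the vertical distance is |2 - -10| = 12.
By the Pythagorean theorem, d = sqrt(2^2 + 12^2) = sqrt(148) = 2*sqrt(37).

2*sqrt(37)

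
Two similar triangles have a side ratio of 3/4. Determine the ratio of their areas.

Area ratio = (side ratio)^2 = (3/4)^2 = 9:16.

9:16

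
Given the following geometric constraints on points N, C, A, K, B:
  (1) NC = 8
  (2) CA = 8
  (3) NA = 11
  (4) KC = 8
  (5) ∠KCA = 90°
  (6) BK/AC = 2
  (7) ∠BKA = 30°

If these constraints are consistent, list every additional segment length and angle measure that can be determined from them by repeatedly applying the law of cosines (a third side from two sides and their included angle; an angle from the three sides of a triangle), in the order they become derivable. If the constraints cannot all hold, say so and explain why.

The constraints are consistent. Derivable facts, in order:
After 1 step:
- AK = 8·√2
- ∠ACN = 86.87°
- ∠ANC = 46.57°
- ∠CAN = 46.57°
After 2 steps:
- AB ≈ 8.39
- ∠AKC = 45°
- ∠CAK = 45°
After 3 steps:
- ∠ABK = 42.37°
- ∠BAK = 107.63°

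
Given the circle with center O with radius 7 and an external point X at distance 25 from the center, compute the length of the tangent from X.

The tangent, radius, and line from the external point to the center form a right triangle.
The right angle is where the tangent meets the radius.
By the Pythagorean theorem: tangent² + 7² = 25²
tangent² = 625 - 49 = 576
tangent = 24

24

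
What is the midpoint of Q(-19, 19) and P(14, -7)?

The midpoint is the average of the coordinates:
x: (-19 + 14)/2 = -5/2
y: (19 + -7)/2 = 6
Midpoint = (-5/2, 6)

(-5/2, 6)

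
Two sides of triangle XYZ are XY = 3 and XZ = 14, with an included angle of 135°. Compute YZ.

Law of cosines: YZ^2 = 3^2 + 14^2 - 2(3)(14)cos(135°) = 42*sqrt(2) + 205, so YZ = sqrt(42*sqrt(2) + 205).

sqrt(42*sqrt(2) + 205)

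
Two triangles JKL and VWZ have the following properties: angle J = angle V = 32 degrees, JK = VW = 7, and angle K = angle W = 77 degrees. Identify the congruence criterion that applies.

The given information matches ASA: Two pairs of corresponding angles and the included side are equal (Angle-Side-Angle).

ASA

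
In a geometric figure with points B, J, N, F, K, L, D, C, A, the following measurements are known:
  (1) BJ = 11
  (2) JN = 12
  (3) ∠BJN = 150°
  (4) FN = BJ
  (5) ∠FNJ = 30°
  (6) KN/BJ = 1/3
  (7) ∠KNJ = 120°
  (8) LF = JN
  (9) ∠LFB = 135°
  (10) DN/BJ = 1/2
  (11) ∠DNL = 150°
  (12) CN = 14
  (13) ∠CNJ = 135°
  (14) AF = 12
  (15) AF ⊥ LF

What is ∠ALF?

From the given relations: LF = JN = 12.
Step 1: By the law of cosines on triangle LFA: LA² = 12² + 12² − 2·12·12·cos(90°) = 288, so LA = 12·√2.
Step 2: By the inverse law of cosines on triangle ALF: cos(∠ALF) = ((12·√2)² + 12² − 12²) / (2·12·√2·12) = 288/407.29 = 0.7071, so ∠ALF = 45°.

Therefore, the measure of angle ∠ALF = 45°.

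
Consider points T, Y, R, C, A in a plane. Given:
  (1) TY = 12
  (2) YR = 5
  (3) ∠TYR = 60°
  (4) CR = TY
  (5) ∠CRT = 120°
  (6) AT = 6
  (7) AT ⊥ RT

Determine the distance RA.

Step 1: By the law of cosines on triangle RYT: RT² = 5² + 12² − 2·5·12·cos(60°) = 109, so RT = √109.
Step 2: By the law of cosines on triangle RTA: RA² = √109² + 6² − 2·√109·6·cos(90°) = 145, so RA = √145.

Therefore, the length of RA = √145.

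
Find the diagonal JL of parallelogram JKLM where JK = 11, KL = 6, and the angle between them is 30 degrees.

Using the law of cosines:
d^2 = 11^2 + 6^2 - 2(11)(6)cos(30 degrees)
d^2 = 121 + 36 - 132*sqrt(3)/2
d^2 = 157 - 66*sqrt(3)
d = sqrt(157 - 66*sqrt(3))

sqrt(157 - 66*sqrt(3))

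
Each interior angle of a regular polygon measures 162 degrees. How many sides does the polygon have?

The exterior angle is the supplement of the interior angle: 180 - 162 = 18 degrees.
Since the exterior angles of any convex polygon sum to 360 degrees, the number of sides is 360 / 18 = 20.

20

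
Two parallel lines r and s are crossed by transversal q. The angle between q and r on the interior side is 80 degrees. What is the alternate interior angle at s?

Alternate interior angles lie on opposite sides of the transversal, between the parallel lines.
By the alternate interior angle theorem, they are equal: 80 degrees.

80 degrees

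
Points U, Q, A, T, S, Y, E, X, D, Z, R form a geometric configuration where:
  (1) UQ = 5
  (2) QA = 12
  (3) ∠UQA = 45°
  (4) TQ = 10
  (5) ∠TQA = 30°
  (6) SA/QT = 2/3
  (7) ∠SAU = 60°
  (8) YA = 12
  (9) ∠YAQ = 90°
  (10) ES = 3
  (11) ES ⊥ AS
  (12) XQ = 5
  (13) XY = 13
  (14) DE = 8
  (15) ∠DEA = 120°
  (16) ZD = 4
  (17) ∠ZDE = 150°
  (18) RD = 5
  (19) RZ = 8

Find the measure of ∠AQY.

Step 1: By the law of cosines on triangle QAY: QY² = 12² + 12² − 2·12·12·cos(90°) = 288, so QY = 12·√2.
Step 2: By the inverse law of cosines on triangle AQY: cos(∠AQY) = (12² + (12·√2)² − 12²) / (2·12·12·√2) = 288/407.29 = 0.7071, so ∠AQY = 45°.

Therefore, the measure of angle ∠AQY = 45°.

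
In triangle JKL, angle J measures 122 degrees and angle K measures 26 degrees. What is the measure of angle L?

By the triangle angle sum property, the three interior angles of any triangle add up to 180°.
We know angle J = 122° and angle K = 26°, so their sum is 148°.
Therefore angle L = 180° - 148° = 32°.

32 degrees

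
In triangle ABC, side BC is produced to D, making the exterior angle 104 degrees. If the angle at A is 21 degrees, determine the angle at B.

angle B = 104 - 21 = 83 degrees (exterior angle theorem).

83 degrees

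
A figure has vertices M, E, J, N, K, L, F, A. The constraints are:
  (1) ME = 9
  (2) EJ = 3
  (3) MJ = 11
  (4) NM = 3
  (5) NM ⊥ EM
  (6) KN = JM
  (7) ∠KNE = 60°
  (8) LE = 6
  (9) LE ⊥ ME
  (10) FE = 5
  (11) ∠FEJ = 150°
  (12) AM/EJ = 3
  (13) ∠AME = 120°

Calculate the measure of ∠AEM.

From the given relations: AM = 3·EJ = 3·3 = 9.
Step 1: By the law of cosines on triangle EMA: EA² = 9² + 9² − 2·9·9·cos(120°) = 243, so EA = 9·√3.
Step 2: By the inverse law of cosines on triangle AEM: cos(∠AEM) = ((9·√3)² + 9² − 9²) / (2·9·√3·9) = 243/280.59 = 0.866, so ∠AEM = 30°.

Therefore, the measure of angle ∠AEM = 30°.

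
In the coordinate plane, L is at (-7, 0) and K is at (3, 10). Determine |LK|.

d = sqrt((3 - -7)^2 + (10 - 0)^2)
d = sqrt(10^2 + 10^2)
d = sqrt(100 + 100)
d = sqrt(200) = 10*sqrt(2)

10*sqrt(2)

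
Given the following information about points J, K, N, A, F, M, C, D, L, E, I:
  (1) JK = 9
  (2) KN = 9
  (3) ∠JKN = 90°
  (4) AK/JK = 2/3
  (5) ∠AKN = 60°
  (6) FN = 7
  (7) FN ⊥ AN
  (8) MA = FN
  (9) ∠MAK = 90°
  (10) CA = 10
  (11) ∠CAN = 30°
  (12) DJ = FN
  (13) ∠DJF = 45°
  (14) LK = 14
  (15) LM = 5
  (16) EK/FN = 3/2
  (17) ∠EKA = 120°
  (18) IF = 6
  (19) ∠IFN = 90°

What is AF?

From the given relations: AK = 2/3·JK = 2/3·9 = 6.
Step 1: By the law of cosines on triangle NKA: NA² = 9² + 6² − 2·9·6·cos(60°) = 63, so NA = 3·√7.
Step 2: By the law of cosines on triangle ANF: AF² = (3·√7)² + 7² − 2·3·√7·7·cos(90°) = 112, so AF = 4·√7.

Therefore, the length of AF = 4·√7.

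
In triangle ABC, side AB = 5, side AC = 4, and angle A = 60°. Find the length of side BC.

By the law of cosines: BC^2 = AB^2 + AC^2 - 2*AB*AC*cos(A)
BC^2 = 5^2 + 4^2 - 2*5*4*cos(60°)
BC^2 = 25 + 16 - 40*(1/2)
BC^2 = 21
BC = sqrt(21)

sqrt(21)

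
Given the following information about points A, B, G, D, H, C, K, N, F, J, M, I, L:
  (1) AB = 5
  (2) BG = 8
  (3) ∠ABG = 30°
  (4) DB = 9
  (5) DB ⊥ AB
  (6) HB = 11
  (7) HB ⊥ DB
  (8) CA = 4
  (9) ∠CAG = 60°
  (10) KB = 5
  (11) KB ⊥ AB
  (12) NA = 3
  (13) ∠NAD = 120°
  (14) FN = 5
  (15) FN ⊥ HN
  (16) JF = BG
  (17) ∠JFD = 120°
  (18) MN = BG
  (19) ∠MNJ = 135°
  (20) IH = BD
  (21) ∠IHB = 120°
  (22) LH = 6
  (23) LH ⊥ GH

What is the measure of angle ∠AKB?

Step 1: By the law of cosines on triangle KBA: KA² = 5² + 5² − 2·5·5·cos(90°) = 50, so KA = 5·√2.
Step 2: By the inverse law of cosines on triangle AKB: cos(∠AKB) = ((5·√2)² + 5² − 5²) / (2·5·√2·5) = 50/70.71 = 0.7071, so ∠AKB = 45°.

Therefore, the measure of angle ∠AKB = 45°.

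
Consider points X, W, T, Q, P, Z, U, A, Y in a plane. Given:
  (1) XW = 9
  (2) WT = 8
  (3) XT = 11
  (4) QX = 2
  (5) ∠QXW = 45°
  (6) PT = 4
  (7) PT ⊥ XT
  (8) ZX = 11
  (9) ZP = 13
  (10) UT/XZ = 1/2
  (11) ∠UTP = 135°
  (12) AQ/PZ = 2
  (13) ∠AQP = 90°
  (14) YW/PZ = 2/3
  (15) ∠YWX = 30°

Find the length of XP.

Step 1: By the law of cosines on triangle XTP: XP² = 11² + 4² − 2·11·4·cos(90°) = 137, so XP = √137.

Therefore, the length of XP = √137.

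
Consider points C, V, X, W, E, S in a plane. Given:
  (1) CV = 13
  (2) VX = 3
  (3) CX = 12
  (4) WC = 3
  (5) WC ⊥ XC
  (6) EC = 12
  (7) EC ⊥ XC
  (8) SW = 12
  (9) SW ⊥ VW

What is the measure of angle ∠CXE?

Step 1: By the law of cosines on triangle XCE: XE² = 12² + 12² − 2·12·12·cos(90°) = 288, so XE = 12·√2.
Step 2: By the inverse law of cosines on triangle CXE: cos(∠CXE) = (12² + (12·√2)² − 12²) / (2·12·12·√2) = 288/407.29 = 0.7071, so ∠CXE = 45°.

Therefore, the measure of angle ∠CXE = 45°.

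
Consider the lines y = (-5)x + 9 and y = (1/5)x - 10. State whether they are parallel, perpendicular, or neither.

Slope of line 1: m1 = -5
Slope of line 2: m2 = 1/5
m1 * m2 = (-5) * (1/5) = -1 = -1, so the lines are perpendicular.

Perpendicular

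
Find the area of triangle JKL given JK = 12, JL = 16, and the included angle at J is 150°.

Area = (1/2) * JK * JL * sin(J)
Area = (1/2) * 12 * 16 * sin(150°)
Area = (1/2) * 12 * 16 * 1/2
Area = 48

48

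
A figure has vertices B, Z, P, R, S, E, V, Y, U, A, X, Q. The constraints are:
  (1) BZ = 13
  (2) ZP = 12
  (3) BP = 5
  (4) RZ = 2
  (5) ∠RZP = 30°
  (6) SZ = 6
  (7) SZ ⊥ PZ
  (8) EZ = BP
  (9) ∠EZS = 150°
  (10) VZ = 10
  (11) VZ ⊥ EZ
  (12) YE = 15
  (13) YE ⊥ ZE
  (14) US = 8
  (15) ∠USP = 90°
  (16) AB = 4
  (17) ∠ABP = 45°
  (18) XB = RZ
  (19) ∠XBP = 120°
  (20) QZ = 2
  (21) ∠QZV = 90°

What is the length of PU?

Step 1: By the law of cosines on triangle SZP: SP² = 6² + 12² − 2·6·12·cos(90°) = 180, so SP = 6·√5.
Step 2: By the law of cosines on triangle PSU: PU² = (6·√5)² + 8² − 2·6·√5·8·cos(90°) = 244, so PU = 2·√61.

Therefore, the length of PU = 2·√61.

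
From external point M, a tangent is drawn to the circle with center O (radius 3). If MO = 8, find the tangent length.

Let T be the point of tangency. Then OT ⊥ MT (radius ⊥ tangent).
In right triangle OTM: OM² = OT² + MT²
8² = 3² + MT²
MT² = 55, MT = sqrt(55)

sqrt(55)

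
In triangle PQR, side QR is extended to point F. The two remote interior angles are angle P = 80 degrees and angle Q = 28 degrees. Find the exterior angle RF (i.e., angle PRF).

Exterior angle = 80 + 28 = 108 degrees (exterior angle theorem).

108 degrees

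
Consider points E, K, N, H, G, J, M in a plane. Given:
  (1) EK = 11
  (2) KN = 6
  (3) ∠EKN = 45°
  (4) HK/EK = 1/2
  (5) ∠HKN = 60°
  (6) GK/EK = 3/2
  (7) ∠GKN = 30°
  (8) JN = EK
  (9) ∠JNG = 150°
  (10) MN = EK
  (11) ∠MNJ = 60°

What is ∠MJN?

From the given relations: JN = EK = 11; MN = EK = 11.
Step 1: By the law of cosines on triangle JNM: JM² = 11² + 11² − 2·11·11·cos(60°) = 121, so JM = 11.
Step 2: By the inverse law of cosines on triangle MJN: cos(∠MJN) = (11² + 11² − 11²) / (2·11·11) = 121/242 = 0.5, so ∠MJN = 60°.

Therefore, the measure of angle ∠MJN = 60°.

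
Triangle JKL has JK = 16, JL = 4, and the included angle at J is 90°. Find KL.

Since angle J = 90°, this is a right triangle and the law of cosines reduces to the Pythagorean theorem.
KL^2 = 16^2 + 4^2 = 272
KL = 4*sqrt(17)

4*sqrt(17)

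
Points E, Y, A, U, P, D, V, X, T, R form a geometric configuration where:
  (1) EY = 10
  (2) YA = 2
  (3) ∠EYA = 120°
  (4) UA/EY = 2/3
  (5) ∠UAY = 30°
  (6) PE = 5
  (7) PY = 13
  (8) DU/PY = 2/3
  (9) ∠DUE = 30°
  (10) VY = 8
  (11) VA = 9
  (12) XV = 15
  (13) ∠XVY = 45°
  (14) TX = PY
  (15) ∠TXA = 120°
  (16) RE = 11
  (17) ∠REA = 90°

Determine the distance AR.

Step 1: By the law of cosines on triangle EYA: EA² = 10² + 2² − 2·10·2·cos(120°) = 124, so EA = 2·√31.
Step 2: By the law of cosines on triangle AER: AR² = (2·√31)² + 11² − 2·2·√31·11·cos(90°) = 245, so AR = 7·√5.

Therefore, the length of AR = 7·√5.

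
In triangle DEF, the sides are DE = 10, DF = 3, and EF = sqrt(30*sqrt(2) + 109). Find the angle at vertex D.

When all three sides of a triangle are known, the law of cosines can be rearranged to find any angle.
cos(C) = (a² + b² - c²) / (2ab) gives cos(D) = -sqrt(2)/2.
Taking the inverse cosine: D = 135°.

135°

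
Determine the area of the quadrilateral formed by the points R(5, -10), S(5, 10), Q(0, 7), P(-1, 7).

Using the Shoelace formula for a quadrilateral (vertices in order):
Area = (1/2)|sum of (x_i * y_(i+1) - x_(i+1) * y_i)|
Terms: (5*10 - 5*-10) = 100, (5*7 - 0*10) = 35, (0*7 - -1*7) = 7, (-1*-10 - 5*7) = -25
Sum = 117
Area = (1/2)(117) = 117/2

117/2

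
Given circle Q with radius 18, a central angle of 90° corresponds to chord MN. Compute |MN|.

Drop a perpendicular from the center to the chord, bisecting both the chord and the central angle.
Each half-chord = r sin(θ/2) = 18 sin(45°).
The full chord = 2 × 18 × sin(45°) = 18*sqrt(2).

18*sqrt(2)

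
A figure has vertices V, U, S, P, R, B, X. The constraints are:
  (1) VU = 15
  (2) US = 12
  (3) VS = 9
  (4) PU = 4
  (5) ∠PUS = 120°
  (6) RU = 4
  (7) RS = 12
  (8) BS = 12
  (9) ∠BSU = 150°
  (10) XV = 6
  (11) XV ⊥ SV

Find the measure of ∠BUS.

Step 1: By the law of cosines on triangle USB: UB² = 12² + 12² − 2·12·12·cos(150°) = 537.42, so UB ≈ 23.18.
Step 2: By the inverse law of cosines on triangle BUS: cos(∠BUS) = (23.18² + 12² − 12²) / (2·23.18·12) = 537.42/556.37 = 0.9659, so ∠BUS = 15°.

Therefore, the measure of angle ∠BUS = 15°.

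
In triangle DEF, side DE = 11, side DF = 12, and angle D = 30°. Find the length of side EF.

By the law of cosines: EF^2 = DE^2 + DF^2 - 2*DE*DF*cos(D)
EF^2 = 11^2 + 12^2 - 2*11*12*cos(30°)
EF^2 = 121 + 144 - 264*(sqrt(3)/2)
EF^2 = 265 - 132*sqrt(3)
EF = sqrt(265 - 132*sqrt(3))

sqrt(265 - 132*sqrt(3))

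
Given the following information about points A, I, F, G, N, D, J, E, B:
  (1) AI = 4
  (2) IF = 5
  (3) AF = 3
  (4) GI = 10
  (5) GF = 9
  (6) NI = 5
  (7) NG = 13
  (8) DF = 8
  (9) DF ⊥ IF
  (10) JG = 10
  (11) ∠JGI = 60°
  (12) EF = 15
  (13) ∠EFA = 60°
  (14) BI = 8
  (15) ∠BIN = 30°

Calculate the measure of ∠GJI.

Step 1: By the law of cosines on triangle JGI: JI² = 10² + 10² − 2·10·10·cos(60°) = 100, so JI = 10.
Step 2: By the inverse law of cosines on triangle GJI: cos(∠GJI) = (10² + 10² − 10²) / (2·10·10) = 100/200 = 0.5, so ∠GJI = 60°.

Therefore, the measure of angle ∠GJI = 60°.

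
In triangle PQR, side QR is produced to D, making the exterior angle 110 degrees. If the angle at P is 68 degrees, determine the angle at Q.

The exterior angle theorem states that an exterior angle equals the sum of the two non-adjacent interior angles.
So 110 = 68 + angle Q, which gives angle Q = 110 - 68 = 42 degrees.

42 degrees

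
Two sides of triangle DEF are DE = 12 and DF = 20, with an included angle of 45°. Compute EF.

Law of cosines: EF^2 = 12^2 + 20^2 - 2(12)(20)cos(45°) = 544 - 240*sqrt(2), so EF = 4*sqrt(34 - 15*sqrt(2)).

4*sqrt(34 - 15*sqrt(2))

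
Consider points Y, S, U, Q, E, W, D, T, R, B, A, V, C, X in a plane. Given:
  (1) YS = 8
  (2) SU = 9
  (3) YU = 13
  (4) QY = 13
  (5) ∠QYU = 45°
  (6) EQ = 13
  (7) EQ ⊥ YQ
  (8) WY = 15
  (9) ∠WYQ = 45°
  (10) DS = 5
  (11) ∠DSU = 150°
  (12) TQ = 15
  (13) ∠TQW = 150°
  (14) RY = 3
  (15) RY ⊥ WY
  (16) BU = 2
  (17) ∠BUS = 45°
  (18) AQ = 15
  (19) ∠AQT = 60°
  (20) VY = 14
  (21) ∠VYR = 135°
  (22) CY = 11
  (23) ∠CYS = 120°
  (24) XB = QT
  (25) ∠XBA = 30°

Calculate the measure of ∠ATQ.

Step 1: By the law of cosines on triangle TQA: TA² = 15² + 15² − 2·15·15·cos(60°) = 225, so TA = 15.
Step 2: By the inverse law of cosines on triangle ATQ: cos(∠ATQ) = (15² + 15² − 15²) / (2·15·15) = 225/450 = 0.5, so ∠ATQ = 60°.

Therefore, the measure of angle ∠ATQ = 60°.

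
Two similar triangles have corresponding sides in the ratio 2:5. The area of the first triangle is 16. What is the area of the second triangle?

The ratio of areas of similar triangles = (side ratio)^2.
Side ratio = 2:5, so area ratio = 4:25.
Area of the second triangle / Area of the first triangle = 25/4
Area of the second triangle = 16 * 25/4 = 100

100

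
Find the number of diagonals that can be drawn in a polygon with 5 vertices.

Total line segments between 5 vertices = C(5,2) = 10.
Subtract the 5 sides: 10 - 5 = 5 diagonals.

5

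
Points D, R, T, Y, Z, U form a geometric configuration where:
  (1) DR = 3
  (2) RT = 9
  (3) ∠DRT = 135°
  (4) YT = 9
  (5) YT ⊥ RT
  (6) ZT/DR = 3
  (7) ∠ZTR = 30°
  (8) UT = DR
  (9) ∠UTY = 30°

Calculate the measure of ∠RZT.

From the given relations: ZT = 3·DR = 3·3 = 9.
Step 1: By the law of cosines on triangle ZTR: ZR² = 9² + 9² − 2·9·9·cos(30°) = 21.7, so ZR ≈ 4.66.
Step 2: By the inverse law of cosines on triangle RZT: cos(∠RZT) = (4.66² + 9² − 9²) / (2·4.66·9) = 21.7/83.86 = 0.2588, so ∠RZT = 75°.

Therefore, the measure of angle ∠RZT = 75°.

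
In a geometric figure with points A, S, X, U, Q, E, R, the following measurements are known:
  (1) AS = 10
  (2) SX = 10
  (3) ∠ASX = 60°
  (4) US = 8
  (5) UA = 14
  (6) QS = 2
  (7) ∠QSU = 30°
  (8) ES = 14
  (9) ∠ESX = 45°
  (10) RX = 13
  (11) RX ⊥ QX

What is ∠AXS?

Step 1: By the law of cosines on triangle XSA: XA² = 10² + 10² − 2·10·10·cos(60°) = 100, so XA = 10.
Step 2: By the inverse law of cosines on triangle AXS: cos(∠AXS) = (10² + 10² − 10²) / (2·10·10) = 100/200 = 0.5, so ∠AXS = 60°.

Therefore, the measure of angle ∠AXS = 60°.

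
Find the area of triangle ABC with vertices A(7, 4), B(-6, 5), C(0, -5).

The Shoelace formula computes the area from vertex coordinates by summing cross products.
For vertices (7,4), (-6,5), (0,-5):
Signed sum = 7*5 - -6*4 + -6*-5 - 0*5 + 0*4 - 7*-5
= 59 + 30 + 35 = 124
Area = (1/2)|124| = 62.

62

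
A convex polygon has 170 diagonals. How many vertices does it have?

Using d = n(n - 3)/2, we solve 170 = n(n - 3)/2.
So n(n - 3) = 340.
Testing n = 20: 20 * 17 = 340 = 340. Correct.
The polygon has 20 sides.

20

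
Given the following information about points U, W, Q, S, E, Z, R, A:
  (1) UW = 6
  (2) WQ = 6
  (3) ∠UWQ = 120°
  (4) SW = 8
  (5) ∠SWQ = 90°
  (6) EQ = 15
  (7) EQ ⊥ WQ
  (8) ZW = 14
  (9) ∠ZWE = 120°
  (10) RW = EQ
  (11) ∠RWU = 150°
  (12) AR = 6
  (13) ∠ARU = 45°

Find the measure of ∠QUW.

Step 1: By the law of cosines on triangle UWQ: UQ² = 6² + 6² − 2·6·6·cos(120°) = 108, so UQ = 6·√3.
Step 2: By the inverse law of cosines on triangle QUW: cos(∠QUW) = ((6·√3)² + 6² − 6²) / (2·6·√3·6) = 108/124.71 = 0.866, so ∠QUW = 30°.

Therefore, the measure of angle ∠QUW = 30°.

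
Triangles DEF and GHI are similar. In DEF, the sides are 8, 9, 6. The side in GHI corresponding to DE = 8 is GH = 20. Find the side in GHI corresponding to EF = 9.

k = 20/8 = 5/2. HI = 5/2 * 9 = 45/2.

45/2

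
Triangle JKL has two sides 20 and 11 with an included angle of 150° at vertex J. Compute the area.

Area = (1/2)(20)(11) sin(150°) = (1/2)(20)(11)(1/2) = 55

55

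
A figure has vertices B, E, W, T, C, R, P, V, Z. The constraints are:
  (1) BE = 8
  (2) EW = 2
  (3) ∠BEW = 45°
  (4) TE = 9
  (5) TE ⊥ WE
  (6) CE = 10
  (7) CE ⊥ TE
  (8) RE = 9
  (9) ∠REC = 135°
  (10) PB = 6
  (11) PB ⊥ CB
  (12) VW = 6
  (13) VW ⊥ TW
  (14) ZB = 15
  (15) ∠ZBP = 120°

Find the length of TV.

Step 1: By the law of cosines on triangle TEW: TW² = 9² + 2² − 2·9·2·cos(90°) = 85, so TW = √85.
Step 2: By the law of cosines on triangle TWV: TV² = √85² + 6² − 2·√85·6·cos(90°) = 121, so TV = 11.

Therefore, the length of TV = 11.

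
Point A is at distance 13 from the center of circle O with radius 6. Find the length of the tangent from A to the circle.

The tangent, radius, and line from the external point to the center form a right triangle.
The right angle is where the tangent meets the radius.
By the Pythagorean theorem: tangent² + 6² = 13²
tangent² = 169 - 36 = 133
tangent = sqrt(133)

sqrt(133)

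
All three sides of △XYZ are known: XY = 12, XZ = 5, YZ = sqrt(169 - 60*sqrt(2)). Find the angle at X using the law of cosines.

When all three sides of a triangle are known, the law of cosines can be rearranged to find any angle.
cos(C) = (a² + b² - c²) / (2ab) gives cos(X) = sqrt(2)/2.
Taking the inverse cosine: X = 45°.

45°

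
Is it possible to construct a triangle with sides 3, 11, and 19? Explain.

The longest side is 19. The other two sides sum to 3 + 11 = 14.
Since 14 ≤ 19, the two shorter sides cannot reach around to close the triangle.

No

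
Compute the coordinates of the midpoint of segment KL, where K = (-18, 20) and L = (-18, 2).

The midpoint is the point halfway along the segment.
Move half the horizontal distance: -18 + (-18 - -18)/2 = -18 + 0/2 = -18
Move half the vertical distance: 20 + (2 - 20)/2 = 20 + -18/2 = 11
Midpoint = (-18, 11)

(-18, 11)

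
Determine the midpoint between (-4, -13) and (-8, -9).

The midpoint is the average of the coordinates:
x: (-4 + -8)/2 = -6
y: (-13 + -9)/2 = -11
Midpoint = (-6, -11)

(-6, -11)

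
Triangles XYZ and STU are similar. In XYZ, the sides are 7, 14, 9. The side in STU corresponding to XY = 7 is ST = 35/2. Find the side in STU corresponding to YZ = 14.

k = 35/2/7 = 5/2. TU = 5/2 * 14 = 35.

35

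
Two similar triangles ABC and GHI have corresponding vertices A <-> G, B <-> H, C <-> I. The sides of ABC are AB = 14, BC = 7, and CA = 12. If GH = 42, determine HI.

k = 42/14 = 3. HI = 3 * 7 = 21.

21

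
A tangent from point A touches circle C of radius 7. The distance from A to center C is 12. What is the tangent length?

Let T be the point of tangency. Then CT ⊥ AT (radius ⊥ tangent).
In right triangle CTA: CA² = CT² + AT²
12² = 7² + AT²
AT² = 95, AT = sqrt(95)

sqrt(95)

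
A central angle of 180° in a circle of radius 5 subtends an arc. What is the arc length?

The full circumference is 2πr = 2π(5) = 10*pi.
The arc spans 180° out of 360°, which is a fraction of 1/2.
Arc length = 10*pi × 1/2 = 5*pi.

5*pi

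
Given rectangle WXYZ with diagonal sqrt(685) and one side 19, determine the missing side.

b = sqrt(d^2 - a^2) = sqrt(685 - 361) = sqrt(324) = 18

18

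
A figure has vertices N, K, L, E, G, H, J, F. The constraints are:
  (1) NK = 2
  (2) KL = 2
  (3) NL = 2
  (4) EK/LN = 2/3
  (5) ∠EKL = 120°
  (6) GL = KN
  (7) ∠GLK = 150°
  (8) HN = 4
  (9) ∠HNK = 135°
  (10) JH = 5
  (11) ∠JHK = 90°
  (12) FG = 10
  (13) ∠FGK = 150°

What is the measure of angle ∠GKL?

From the given relations: GL = KN = 2.
Step 1: By the law of cosines on triangle KLG: KG² = 2² + 2² − 2·2·2·cos(150°) = 14.93, so KG ≈ 3.86.
Step 2: By the inverse law of cosines on triangle GKL: cos(∠GKL) = (3.86² + 2² − 2²) / (2·3.86·2) = 14.93/15.45 = 0.9659, so ∠GKL = 15°.

Therefore, the measure of angle ∠GKL = 15°.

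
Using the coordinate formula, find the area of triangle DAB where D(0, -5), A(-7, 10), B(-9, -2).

Using the Shoelace formula for a triangle:
Area = (1/2)|x0(y1 - y2) + x1(y2 - y0) + x2(y0 - y1)|
Area = (1/2)|0(10 - -2) + -7(-2 - -5) + -9(-5 - 10)|
Area = (1/2)|0 + -21 + 135|
Area = (1/2)|114|
Area = (1/2)(114)
Area = 57

57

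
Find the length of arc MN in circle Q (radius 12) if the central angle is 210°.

The full circumference is 2πr = 2π(12) = 24*pi.
The arc spans 210° out of 360°, which is a fraction of 7/12.
Arc length = 24*pi × 7/12 = 14*pi.

14*pi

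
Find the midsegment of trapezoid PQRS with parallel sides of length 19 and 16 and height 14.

The midsegment (median) of a trapezoid connects the midpoints of the non-parallel sides.
Its length is the average of the two bases: (19 + 16) / 2 = 35/2.

35/2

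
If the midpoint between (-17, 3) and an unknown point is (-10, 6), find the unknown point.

Using the midpoint formula: M = ((x1 + x2)/2, (y1 + y2)/2)
We know M = (-10, 6) and M = (-17, 3)
For x: -10 = (-17 + x2)/2, so x2 = 2*-10 - -17 = -3
For y: 6 = (3 + y2)/2, so y2 = 2*6 - 3 = 9
J = (-3, 9)

(-3, 9)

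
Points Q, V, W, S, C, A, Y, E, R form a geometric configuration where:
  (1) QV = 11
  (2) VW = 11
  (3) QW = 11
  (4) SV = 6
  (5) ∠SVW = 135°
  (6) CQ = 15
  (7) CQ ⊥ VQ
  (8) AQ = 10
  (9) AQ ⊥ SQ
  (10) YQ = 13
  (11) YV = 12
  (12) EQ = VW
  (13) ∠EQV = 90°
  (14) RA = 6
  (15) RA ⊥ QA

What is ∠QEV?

From the given relations: EQ = VW = 11.
Step 1: By the law of cosines on triangle EQV: EV² = 11² + 11² − 2·11·11·cos(90°) = 242, so EV = 11·√2.
Step 2: By the inverse law of cosines on triangle QEV: cos(∠QEV) = (11² + (11·√2)² − 11²) / (2·11·11·√2) = 242/342.24 = 0.7071, so ∠QEV = 45°.

Therefore, the measure of angle ∠QEV = 45°.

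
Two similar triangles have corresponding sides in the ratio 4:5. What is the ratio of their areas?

Area ratio = (side ratio)^2 = (4/5)^2 = 16:25.

16:25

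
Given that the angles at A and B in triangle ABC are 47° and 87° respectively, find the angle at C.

The interior angles sum to 180°: angle C = 180 - 47 - 87 = 46°.
The triangle is acute (angles 47°, 87°, 46°).

46 degrees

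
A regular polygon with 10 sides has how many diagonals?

Total line segments between 10 vertices = C(10,2) = 45.
Subtract the 10 sides: 45 - 10 = 35 diagonals.

35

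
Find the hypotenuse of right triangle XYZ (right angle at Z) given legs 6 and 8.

In a right triangle, the square of the hypotenuse equals the sum of the squares of the two legs.
The legs are 6 and 8, so the hypotenuse = sqrt(36 + 64) = sqrt(100) = 10.

10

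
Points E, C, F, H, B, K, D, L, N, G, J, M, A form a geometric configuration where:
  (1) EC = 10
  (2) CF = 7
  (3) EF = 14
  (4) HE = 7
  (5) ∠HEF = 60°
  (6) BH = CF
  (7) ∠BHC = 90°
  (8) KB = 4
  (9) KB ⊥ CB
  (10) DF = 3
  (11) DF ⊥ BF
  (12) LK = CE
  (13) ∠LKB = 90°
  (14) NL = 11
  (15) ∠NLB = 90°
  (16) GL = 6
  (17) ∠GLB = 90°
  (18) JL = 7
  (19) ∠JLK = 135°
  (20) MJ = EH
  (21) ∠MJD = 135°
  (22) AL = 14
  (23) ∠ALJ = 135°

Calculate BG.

From the given relations: LK = CE = 10.
Step 1: By the law of cosines on triangle LKB: LB² = 10² + 4² − 2·10·4·cos(90°) = 116, so LB = 2·√29.
Step 2: By the law of cosines on triangle BLG: BG² = (2·√29)² + 6² − 2·2·√29·6·cos(90°) = 152, so BG = 2·√38.

Therefore, the length of BG = 2·√38.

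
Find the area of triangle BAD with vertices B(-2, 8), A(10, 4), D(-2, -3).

The Shoelace formula computes the area from vertex coordinates by summing cross products.
For vertices (-2,8), (10,4), (-2,-3):
Signed sum = -2*4 - 10*8 + 10*-3 - -2*4 + -2*8 - -2*-3
= -88 + -22 + -22 = -132
Area = (1/2)|-132| = 66.

66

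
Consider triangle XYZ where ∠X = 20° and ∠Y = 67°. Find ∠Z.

Let angle Z = x. Then 20 + 67 + x = 180.
x = 180 - 87 = 93 degrees.

93 degrees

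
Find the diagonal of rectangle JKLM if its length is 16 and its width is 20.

A rectangle's diagonal splits it into two right triangles, with the diagonal as the hypotenuse.
By the Pythagorean theorem, d^2 = 16^2 + 20^2 = 656.
Therefore d = sqrt(656) = 4*sqrt(41).

4*sqrt(41)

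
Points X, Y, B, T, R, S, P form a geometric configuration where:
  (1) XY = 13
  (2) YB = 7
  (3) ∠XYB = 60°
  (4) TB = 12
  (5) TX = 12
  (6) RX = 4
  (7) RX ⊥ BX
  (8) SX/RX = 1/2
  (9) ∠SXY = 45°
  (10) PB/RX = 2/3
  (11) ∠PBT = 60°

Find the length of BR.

Step 1: By the law of cosines on triangle BYX: BX² = 7² + 13² − 2·7·13·cos(60°) = 127, so BX = √127.
Step 2: By the law of cosines on triangle BXR: BR² = √127² + 4² − 2·√127·4·cos(90°) = 143, so BR = √143.

Therefore, the length of BR = √143.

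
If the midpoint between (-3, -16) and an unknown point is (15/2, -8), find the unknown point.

Using the midpoint formula: M = ((x1 + x2)/2, (y1 + y2)/2)
We know M = (15/2, -8) and A = (-3, -16)
For x: 15/2 = (-3 + x2)/2, so x2 = 2*15/2 - -3 = 18
For y: -8 = (-16 + y2)/2, so y2 = 2*-8 - -16 = 0
C = (18, 0)

(18, 0)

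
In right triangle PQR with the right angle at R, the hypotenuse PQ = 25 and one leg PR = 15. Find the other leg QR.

Rearranging the Pythagorean theorem to solve for the unknown leg:
leg^2 = hypotenuse^2 - known_leg^2 = 625 - 225 = 400
leg = sqrt(400) = 20.

20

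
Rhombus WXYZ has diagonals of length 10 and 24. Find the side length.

Half-diagonals are 5 and 12. side = sqrt(5^2 + 12^2) = sqrt(169) = 13

13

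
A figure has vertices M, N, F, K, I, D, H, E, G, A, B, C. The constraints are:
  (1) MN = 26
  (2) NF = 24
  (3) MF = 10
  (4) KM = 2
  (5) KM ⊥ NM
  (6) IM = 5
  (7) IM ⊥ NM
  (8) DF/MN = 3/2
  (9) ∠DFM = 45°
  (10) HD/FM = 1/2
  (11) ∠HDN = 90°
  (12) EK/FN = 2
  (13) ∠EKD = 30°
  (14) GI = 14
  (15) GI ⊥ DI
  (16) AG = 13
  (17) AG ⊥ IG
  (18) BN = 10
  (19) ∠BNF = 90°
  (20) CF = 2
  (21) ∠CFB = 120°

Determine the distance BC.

Step 1: By the law of cosines on triangle BNF: BF² = 10² + 24² − 2·10·24·cos(90°) = 676, so BF = 26.
Step 2: By the law of cosines on triangle BFC: BC² = 26² + 2² − 2·26·2·cos(120°) = 732, so BC = 2·√183.

Therefore, the length of BC = 2·√183.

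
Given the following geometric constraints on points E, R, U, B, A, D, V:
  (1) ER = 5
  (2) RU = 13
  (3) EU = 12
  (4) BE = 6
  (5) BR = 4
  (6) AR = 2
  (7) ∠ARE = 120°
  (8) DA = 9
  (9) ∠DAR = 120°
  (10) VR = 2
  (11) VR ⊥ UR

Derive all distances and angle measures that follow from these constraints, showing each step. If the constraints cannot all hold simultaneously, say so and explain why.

The constraints are consistent.

Step 1: From ER = 5, RA = 2, and ∠ERA = 120°, by the law of cosines:
  EA² = ER² + RA² - 2·ER·RA·cos(120°) = 25 + 4 + 10 = 39
  EA = √39

Step 2: From RA = 2, AD = 9, and ∠RAD = 120°, by the law of cosines:
  RD² = RA² + AD² - 2·RA·AD·cos(120°) = 4 + 81 + 18 = 103
  RD = √103

Step 3: From UR = 13, RV = 2, and ∠URV = 90°, by the law of cosines:
  UV² = UR² + RV² - 2·UR·RV·cos(90°) = 169 + 4 - 0 = 173
  UV = √173

Step 4: From EB = 6, ER = 5, BR = 4, by the inverse law of cosines:
  cos(∠BER) = (EB² + ER² - BR²) / (2·EB·ER)
  ∠BER = 41.41°

Step 5: From ER = 5, EU = 12, RU = 13, by the inverse law of cosines:
  cos(∠REU) = (ER² + EU² - RU²) / (2·ER·EU)
  ∠REU = 90°

Step 6: From RB = 4, RE = 5, BE = 6, by the inverse law of cosines:
  cos(∠BRE) = (RB² + RE² - BE²) / (2·RB·RE)
  ∠BRE = 82.82°

Step 7: From RE = 5, RU = 13, EU = 12, by the inverse law of cosines:
  cos(∠ERU) = (RE² + RU² - EU²) / (2·RE·RU)
  ∠ERU = 67.38°

Step 8: From UE = 12, UR = 13, ER = 5, by the inverse law of cosines:
  cos(∠EUR) = (UE² + UR² - ER²) / (2·UE·UR)
  ∠EUR = 22.62°

Step 9: From BE = 6, BR = 4, ER = 5, by the inverse law of cosines:
  cos(∠EBR) = (BE² + BR² - ER²) / (2·BE·BR)
  ∠EBR = 55.77°

Step 10: From EA = √39, ER = 5, AR = 2, by the inverse law of cosines:
  cos(∠AER) = (EA² + ER² - AR²) / (2·EA·ER)
  ∠AER = 16.1°

Step 11: From RA = 2, RD = √103, AD = 9, by the inverse law of cosines:
  cos(∠ARD) = (RA² + RD² - AD²) / (2·RA·RD)
  ∠ARD = 50.17°

Step 12: From UR = 13, UV = √173, RV = 2, by the inverse law of cosines:
  cos(∠RUV) = (UR² + UV² - RV²) / (2·UR·UV)
  ∠RUV = 8.75°

Step 13: From AE = √39, AR = 2, ER = 5, by the inverse law of cosines:
  cos(∠EAR) = (AE² + AR² - ER²) / (2·AE·AR)
  ∠EAR = 43.9°

Step 14: From DA = 9, DR = √103, AR = 2, by the inverse law of cosines:
  cos(∠ADR) = (DA² + DR² - AR²) / (2·DA·DR)
  ∠ADR = 9.83°

Step 15: From VR = 2, VU = √173, RU = 13, by the inverse law of cosines:
  cos(∠RVU) = (VR² + VU² - RU²) / (2·VR·VU)
  ∠RVU = 81.25°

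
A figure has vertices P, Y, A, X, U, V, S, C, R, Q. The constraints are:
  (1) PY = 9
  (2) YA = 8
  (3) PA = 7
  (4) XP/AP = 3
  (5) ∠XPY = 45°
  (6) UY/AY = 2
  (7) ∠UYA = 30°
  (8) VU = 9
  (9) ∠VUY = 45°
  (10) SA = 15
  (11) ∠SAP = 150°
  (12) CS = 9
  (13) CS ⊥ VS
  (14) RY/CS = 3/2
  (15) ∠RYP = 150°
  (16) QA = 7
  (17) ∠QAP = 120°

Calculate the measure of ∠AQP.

Step 1: By the law of cosines on triangle QAP: QP² = 7² + 7² − 2·7·7·cos(120°) = 147, so QP = 7·√3.
Step 2: By the inverse law of cosines on triangle AQP: cos(∠AQP) = (7² + (7·√3)² − 7²) / (2·7·7·√3) = 147/169.74 = 0.866, so ∠AQP = 30°.

Therefore, the measure of angle ∠AQP = 30°.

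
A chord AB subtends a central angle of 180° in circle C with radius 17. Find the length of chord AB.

Drop a perpendicular from the center to the chord, bisecting both the chord and the central angle.
Each half-chord = r sin(θ/2) = 17 sin(90°).
The full chord = 2 × 17 × sin(90°) = 34.

34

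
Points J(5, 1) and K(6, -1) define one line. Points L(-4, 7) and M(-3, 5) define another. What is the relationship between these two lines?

Slope of line 1: m1 = (-1 - 1)/(6 - 5) = -2/1 = -2
Slope of line 2: m2 = (5 - 7)/(-3 - -4) = -2/1 = -2
Two lines are parallel if and only if they have equal slopes (or both are vertical).
Here m1 = m2 = -2, confirming the lines are parallel.

Parallel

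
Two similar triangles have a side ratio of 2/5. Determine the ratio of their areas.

The ratio of areas of similar triangles equals the square of the side ratio.
Side ratio = 2:5
Area ratio = (2/5)^2 = 4/25 = 4:25

4:25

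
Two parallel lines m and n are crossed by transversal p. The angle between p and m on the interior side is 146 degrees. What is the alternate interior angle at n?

Alternate interior angles formed by parallel lines and a transversal are equal.
The given angle is 146 degrees.
The alternate interior angle = 146 degrees.

146 degrees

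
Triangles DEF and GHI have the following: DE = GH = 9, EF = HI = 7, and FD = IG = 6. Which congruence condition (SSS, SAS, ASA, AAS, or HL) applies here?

Consider the given information: DE = GH = 9, EF = HI = 7, and FD = IG = 6
This is not ASA or HL: ASA requires two angles and the side between them. HL only applies to right triangles with matching hypotenuse and leg.
The correct criterion is SSS. All three pairs of corresponding sides are equal (Side-Side-Side).

SSS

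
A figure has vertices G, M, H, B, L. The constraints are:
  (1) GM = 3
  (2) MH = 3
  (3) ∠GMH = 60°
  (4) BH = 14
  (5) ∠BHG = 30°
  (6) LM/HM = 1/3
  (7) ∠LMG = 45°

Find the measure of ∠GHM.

Step 1: By the law of cosines on triangle HMG: HG² = 3² + 3² − 2·3·3·cos(60°) = 9, so HG = 3.
Step 2: By the inverse law of cosines on triangle GHM: cos(∠GHM) = (3² + 3² − 3²) / (2·3·3) = 9/18 = 0.5, so ∠GHM = 60°.

Therefore, the measure of angle ∠GHM = 60°.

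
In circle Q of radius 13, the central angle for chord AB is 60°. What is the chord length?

Chord = 2(13) sin(30°) = 13

13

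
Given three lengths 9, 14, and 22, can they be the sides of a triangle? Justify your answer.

For three segments to close into a triangle, no single side can be as long as the other two combined.
The longest side is 22, and 9 + 14 = 23 > 22.
A triangle can be formed.

Yes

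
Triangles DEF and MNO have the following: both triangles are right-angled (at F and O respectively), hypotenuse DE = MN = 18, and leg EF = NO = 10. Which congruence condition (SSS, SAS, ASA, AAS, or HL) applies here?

The given information provides:
both triangles are right-angled (at F and O respectively), hypotenuse DE = MN = 18, and leg EF = NO = 10
This matches the HL congruence theorem.
The hypotenuse and one leg of two right triangles are equal (Hypotenuse-Leg).

HL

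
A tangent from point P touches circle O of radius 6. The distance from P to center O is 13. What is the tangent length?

The tangent, radius, and line from the external point to the center form a right triangle.
The right angle is where the tangent meets the radius.
By the Pythagorean theorem: tangent² + 6² = 13²
tangent² = 169 - 36 = 133
tangent = sqrt(133)

sqrt(133)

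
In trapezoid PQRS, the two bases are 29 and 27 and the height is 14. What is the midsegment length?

midsegment = (29 + 27) / 2 = 56 / 2 = 28

28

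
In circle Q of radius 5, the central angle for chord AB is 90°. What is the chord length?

Chord = 2(5) sin(45°) = 5*sqrt(2)

5*sqrt(2)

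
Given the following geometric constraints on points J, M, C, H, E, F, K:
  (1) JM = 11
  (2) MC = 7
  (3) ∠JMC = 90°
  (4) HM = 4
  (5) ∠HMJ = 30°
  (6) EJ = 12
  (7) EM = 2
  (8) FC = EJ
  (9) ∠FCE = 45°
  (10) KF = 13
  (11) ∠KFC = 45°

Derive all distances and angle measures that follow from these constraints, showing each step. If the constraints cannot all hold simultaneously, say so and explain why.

The constraints are consistent.

From the given relations:
  FC = EJ = 12

Step 1: From JM = 11, MC = 7, and ∠JMC = 90°, by the law of cosines:
  JC² = JM² + MC² - 2·JM·MC·cos(90°) = 121 + 49 - 0 = 170
  JC = √170

Step 2: From JM = 11, MH = 4, and ∠JMH = 30°, by the law of cosines:
  JH² = JM² + MH² - 2·JM·MH·cos(30°) = 121 + 16 - 76.21 = 60.79
  JH ≈ 7.8

Step 3: From CF = 12, FK = 13, and ∠CFK = 45°, by the law of cosines:
  CK² = CF² + FK² - 2·CF·FK·cos(45°) = 144 + 169 - 220.6 = 92.38
  CK ≈ 9.61

Step 4: From JE = 12, JM = 11, EM = 2, by the inverse law of cosines:
  cos(∠EJM) = (JE² + JM² - EM²) / (2·JE·JM)
  ∠EJM = 8.65°

Step 5: From ME = 2, MJ = 11, EJ = 12, by the inverse law of cosines:
  cos(∠EMJ) = (ME² + MJ² - EJ²) / (2·ME·MJ)
  ∠EMJ = 115.58°

Step 6: From EJ = 12, EM = 2, JM = 11, by the inverse law of cosines:
  cos(∠JEM) = (EJ² + EM² - JM²) / (2·EJ·EM)
  ∠JEM = 55.77°

Step 7: From JC = √170, JM = 11, CM = 7, by the inverse law of cosines:
  cos(∠CJM) = (JC² + JM² - CM²) / (2·JC·JM)
  ∠CJM = 32.47°

Step 8: From JH = 7.8, JM = 11, HM = 4, by the inverse law of cosines:
  cos(∠HJM) = (JH² + JM² - HM²) / (2·JH·JM)
  ∠HJM = 14.86°

Step 9: From CF = 12, CK = 9.61, FK = 13, by the inverse law of cosines:
  cos(∠FCK) = (CF² + CK² - FK²) / (2·CF·CK)
  ∠FCK = 73.02°

Step 10: From CJ = √170, CM = 7, JM = 11, by the inverse law of cosines:
  cos(∠JCM) = (CJ² + CM² - JM²) / (2·CJ·CM)
  ∠JCM = 57.53°

Step 11: From HJ = 7.8, HM = 4, JM = 11, by the inverse law of cosines:
  cos(∠JHM) = (HJ² + HM² - JM²) / (2·HJ·HM)
  ∠JHM = 135.14°

Step 12: From KC = 9.61, KF = 13, CF = 12, by the inverse law of cosines:
  cos(∠CKF) = (KC² + KF² - CF²) / (2·KC·KF)
  ∠CKF = 61.98°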